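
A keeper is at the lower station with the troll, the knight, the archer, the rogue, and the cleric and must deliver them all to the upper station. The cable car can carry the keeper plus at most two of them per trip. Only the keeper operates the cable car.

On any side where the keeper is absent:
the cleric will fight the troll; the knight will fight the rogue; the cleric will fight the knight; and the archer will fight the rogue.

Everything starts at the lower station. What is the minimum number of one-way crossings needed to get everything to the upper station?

Counting alone: the keeper can take at most 2 across per trip to the upper station, so moving all 5 needs at least 3 loaded trips out, with a return between consecutive ones — at least 5 crossings.
The safety rule pushes this higher. Following every safe sequence of crossings, the most of the 5 that can be at the upper station as the cable car arrives there on crossing 5 is 4 — never all 5.
So no plan with fewer than 7 crossings exists, and this one achieves 7:
1. Keeper goes to the upper station with the cleric and the rogue.  [the lower station: the archer, the knight, the troll | the upper station: the cleric, the rogue]
2. Keeper goes back to the lower station alone.  [the lower station: the archer, the knight, the troll | the upper station: the cleric, the rogue]
3. Keeper goes to the upper station with the troll.  [the lower station: the archer, the knight | the upper station: the cleric, the rogue, the troll]
4. Keeper goes back to the lower station with the cleric.  [the lower station: the archer, the cleric, the knight | the upper station: the rogue, the troll]
5. Keeper goes to the upper station with the archer and the knight.  [the lower station: the cleric | the upper station: the archer, the knight, the rogue, the troll]
6. Keeper goes back to the lower station with the rogue.  [the lower station: the cleric, the rogue | the upper station: the archer, the knight, the troll]
7. Keeper goes to the upper station with the cleric and the rogue.  [the lower station: — | the upper station: the archer, the cleric, the knight, the rogue, the troll]

7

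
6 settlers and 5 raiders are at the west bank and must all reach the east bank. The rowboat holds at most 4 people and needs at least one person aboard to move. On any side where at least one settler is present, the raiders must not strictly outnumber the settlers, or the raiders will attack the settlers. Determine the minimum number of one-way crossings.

7

Counting alone: each trip to the east bank takes at most 4 across and each return brings at least 1 back, so after t trips out (and t−1 returns) at most 4t − (t−1) of the 11 are across; that first reaches 11 at t = 4, so at least 7 crossings are needed.
The plan below uses exactly 7 crossings, so it is optimal:
1. 2 raiders → the east bank.  (the west bank: 6S 3R; the east bank: 0S 2R)
2. 1 raider ← the west bank.  (the west bank: 6S 4R; the east bank: 0S 1R)
3. 4 raiders → the east bank.  (the west bank: 6S 0R; the east bank: 0S 5R)
4. 1 raider ← the west bank.  (the west bank: 6S 1R; the east bank: 0S 4R)
5. 4 settlers → the east bank.  (the west bank: 2S 1R; the east bank: 4S 4R)
6. 1 raider ← the west bank.  (the west bank: 2S 2R; the east bank: 4S 3R)
7. 2 settlers and 2 raiders → the east bank.  (the west bank: 0S 0R; the east bank: 6S 5R)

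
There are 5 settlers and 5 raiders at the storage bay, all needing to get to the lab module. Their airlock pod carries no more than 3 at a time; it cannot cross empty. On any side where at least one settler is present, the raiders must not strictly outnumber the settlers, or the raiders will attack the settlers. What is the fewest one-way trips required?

11

Counting alone: each trip to the lab module takes at most 3 across and each return brings at least 1 back, so after t trips out (and t−1 returns) at most 3t − (t−1) of the 10 are across; that first reaches 10 at t = 5, so at least 9 crossings are needed.
The safety rule pushes this higher. Following every safe sequence of crossings, the most of the 10 that can be at the lab module as the airlock pod arrives there on crossing 9 is 9 — never all 10.
So no plan with fewer than 11 crossings exists, and this one achieves 11:
1. 2 raiders → the lab module.  (the storage bay: 5S 3R; the lab module: 0S 2R)
2. 1 raider ← the storage bay.  (the storage bay: 5S 4R; the lab module: 0S 1R)
3. 3 raiders → the lab module.  (the storage bay: 5S 1R; the lab module: 0S 4R)
4. 1 raider ← the storage bay.  (the storage bay: 5S 2R; the lab module: 0S 3R)
5. 3 settlers → the lab module.  (the storage bay: 2S 2R; the lab module: 3S 3R)
6. 1 settler and 1 raider ← the storage bay.  (the storage bay: 3S 3R; the lab module: 2S 2R)
7. 3 settlers → the lab module.  (the storage bay: 0S 3R; the lab module: 5S 2R)
8. 1 raider ← the storage bay.  (the storage bay: 0S 4R; the lab module: 5S 1R)
9. 2 raiders → the lab module.  (the storage bay: 0S 2R; the lab module: 5S 3R)
10. 1 raider ← the storage bay.  (the storage bay: 0S 3R; the lab module: 5S 2R)
11. 3 raiders → the lab module.  (the storage bay: 0S 0R; the lab module: 5S 5R)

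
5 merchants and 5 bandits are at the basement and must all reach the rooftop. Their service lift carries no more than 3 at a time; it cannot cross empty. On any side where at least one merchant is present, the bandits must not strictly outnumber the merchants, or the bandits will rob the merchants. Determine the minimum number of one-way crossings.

Counting alone: each trip to the rooftop takes at most 3 across and each return brings at least 1 back, so after t trips out (and t−1 returns) at most 3t − (t−1) of the 10 are across; that first reaches 10 at t = 5, so at least 9 crossings are needed.
The safety rule pushes this higher. Following every safe sequence of crossings, the most of the 10 that can be at the rooftop as the service lift arrives there on crossing 9 is 9 — never all 10.
So no plan with fewer than 11 crossings exists, and this one achieves 11:
1. 2 bandits → the rooftop.  (the basement: 5M 3B; the rooftop: 0M 2B)
2. 1 bandit ← the basement.  (the basement: 5M 4B; the rooftop: 0M 1B)
3. 3 bandits → the rooftop.  (the basement: 5M 1B; the rooftop: 0M 4B)
4. 1 bandit ← the basement.  (the basement: 5M 2B; the rooftop: 0M 3B)
5. 3 merchants → the rooftop.  (the basement: 2M 2B; the rooftop: 3M 3B)
6. 1 merchant and 1 bandit ← the basement.  (the basement: 3M 3B; the rooftop: 2M 2B)
7. 3 merchants → the rooftop.  (the basement: 0M 3B; the rooftop: 5M 2B)
8. 1 bandit ← the basement.  (the basement: 0M 4B; the rooftop: 5M 1B)
9. 2 bandits → the rooftop.  (the basement: 0M 2B; the rooftop: 5M 3B)
10. 1 bandit ← the basement.  (the basement: 0M 3B; the rooftop: 5M 2B)
11. 3 bandits → the rooftop.  (the basement: 0M 0B; the rooftop: 5M 5B)

11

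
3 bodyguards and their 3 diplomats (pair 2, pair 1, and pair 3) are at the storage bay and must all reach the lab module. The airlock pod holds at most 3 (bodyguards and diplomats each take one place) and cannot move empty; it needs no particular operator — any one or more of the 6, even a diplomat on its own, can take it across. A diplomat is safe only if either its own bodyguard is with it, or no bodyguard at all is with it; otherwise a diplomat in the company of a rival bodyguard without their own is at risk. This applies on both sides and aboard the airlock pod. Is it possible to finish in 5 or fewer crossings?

Yes

Yes — this plan uses 5 crossings (≤ 5):
1. bodyguard 2 and diplomat 2 cross → the lab module.
2. bodyguard 2 crosses ← the storage bay.
3. bodyguard 1, bodyguard 2, and bodyguard 3 cross → the lab module.
4. diplomat 2 crosses ← the storage bay.
5. diplomat 1, diplomat 2, and diplomat 3 cross → the lab module.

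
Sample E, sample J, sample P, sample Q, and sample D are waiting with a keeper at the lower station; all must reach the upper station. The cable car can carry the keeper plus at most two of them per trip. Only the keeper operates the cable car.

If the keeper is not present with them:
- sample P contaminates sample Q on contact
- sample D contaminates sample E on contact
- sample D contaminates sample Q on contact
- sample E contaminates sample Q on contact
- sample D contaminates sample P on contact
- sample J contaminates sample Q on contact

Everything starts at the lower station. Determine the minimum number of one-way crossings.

7

Counting alone: the keeper can take at most 2 across per trip to the upper station, so moving all 5 needs at least 3 loaded trips out, with a return between consecutive ones — at least 5 crossings.
The safety rule pushes this higher. Following every safe sequence of crossings, the most of the 5 that can be at the upper station as the cable car arrives there on crossing 5 is 4 — never all 5.
So no plan with fewer than 7 crossings exists, and this one achieves 7:
1. Keeper goes to the upper station with sample D and sample Q.  [the lower station: sample E, sample J, sample P | the upper station: sample D, sample Q]
2. Keeper goes back to the lower station with sample Q.  [the lower station: sample E, sample J, sample P, sample Q | the upper station: sample D]
3. Keeper goes to the upper station with sample J and sample Q.  [the lower station: sample E, sample P | the upper station: sample D, sample J, sample Q]
4. Keeper goes back to the lower station with sample Q.  [the lower station: sample E, sample P, sample Q | the upper station: sample D, sample J]
5. Keeper goes to the upper station with sample E and sample P.  [the lower station: sample Q | the upper station: sample D, sample E, sample J, sample P]
6. Keeper goes back to the lower station with sample D.  [the lower station: sample D, sample Q | the upper station: sample E, sample J, sample P]
7. Keeper goes to the upper station with sample D and sample Q.  [the lower station: — | the upper station: sample D, sample E, sample J, sample P, sample Q]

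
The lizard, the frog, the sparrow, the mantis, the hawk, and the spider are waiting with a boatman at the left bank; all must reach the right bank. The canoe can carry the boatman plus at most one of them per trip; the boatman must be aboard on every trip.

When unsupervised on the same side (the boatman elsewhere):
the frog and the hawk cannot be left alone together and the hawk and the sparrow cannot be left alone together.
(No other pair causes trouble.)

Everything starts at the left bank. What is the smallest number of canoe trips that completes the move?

13

Counting alone: the boatman can take at most 1 across per trip to the right bank, so moving all 6 needs at least 6 loaded trips out, with a return between consecutive ones — at least 11 crossings.
The safety rule pushes this higher. Following every safe sequence of crossings, the most of the 6 that can be at the right bank as the canoe arrives there on crossing 11 is 5 — never all 6.
So no plan with fewer than 13 crossings exists, and this one achieves 13:
1. Boatman goes to the right bank with the hawk.
2. Boatman goes back to the left bank alone.
3. Boatman goes to the right bank with the lizard.
4. Boatman goes back to the left bank alone.
5. Boatman goes to the right bank with the frog.
6. Boatman goes back to the left bank with the hawk.
7. Boatman goes to the right bank with the sparrow.
8. Boatman goes back to the left bank alone.
9. Boatman goes to the right bank with the mantis.
10. Boatman goes back to the left bank alone.
11. Boatman goes to the right bank with the spider.
12. Boatman goes back to the left bank alone.
13. Boatman goes to the right bank with the hawk.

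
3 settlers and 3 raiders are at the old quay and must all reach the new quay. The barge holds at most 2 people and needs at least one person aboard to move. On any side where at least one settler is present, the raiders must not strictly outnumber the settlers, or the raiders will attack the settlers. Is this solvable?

Yes

1. 2 raiders → the new quay.  (the old quay: 3S 1R; the new quay: 0S 2R)
2. 1 raider ← the old quay.  (the old quay: 3S 2R; the new quay: 0S 1R)
3. 2 raiders → the new quay.  (the old quay: 3S 0R; the new quay: 0S 3R)
4. 1 raider ← the old quay.  (the old quay: 3S 1R; the new quay: 0S 2R)
5. 2 settlers → the new quay.  (the old quay: 1S 1R; the new quay: 2S 2R)
6. 1 settler and 1 raider ← the old quay.  (the old quay: 2S 2R; the new quay: 1S 1R)
7. 2 settlers → the new quay.  (the old quay: 0S 2R; the new quay: 3S 1R)
8. 1 raider ← the old quay.  (the old quay: 0S 3R; the new quay: 3S 0R)
9. 2 raiders → the new quay.  (the old quay: 0S 1R; the new quay: 3S 2R)
10. 1 raider ← the old quay.  (the old quay: 0S 2R; the new quay: 3S 1R)
11. 2 raiders → the new quay.  (the old quay: 0S 0R; the new quay: 3S 3R)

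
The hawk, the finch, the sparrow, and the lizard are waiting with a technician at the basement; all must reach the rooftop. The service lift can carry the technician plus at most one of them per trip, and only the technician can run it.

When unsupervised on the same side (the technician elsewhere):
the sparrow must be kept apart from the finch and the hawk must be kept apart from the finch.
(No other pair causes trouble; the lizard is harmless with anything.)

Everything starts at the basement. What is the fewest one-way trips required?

Counting alone: the technician can take at most 1 across per trip to the rooftop, so moving all 4 needs at least 4 loaded trips out, with a return between consecutive ones — at least 7 crossings.
The safety rule pushes this higher. Following every safe sequence of crossings, the most of the 4 that can be at the rooftop as the service lift arrives there on crossing 7 is 3 — never all 4.
So no plan with fewer than 9 crossings exists, and this one achieves 9:
1. Technician goes to the rooftop with the finch.
2. Technician goes back to the basement alone.
3. Technician goes to the rooftop with the hawk.
4. Technician goes back to the basement with the finch.
5. Technician goes to the rooftop with the sparrow.
6. Technician goes back to the basement alone.
7. Technician goes to the rooftop with the lizard.
8. Technician goes back to the basement alone.
9. Technician goes to the rooftop with the finch.

9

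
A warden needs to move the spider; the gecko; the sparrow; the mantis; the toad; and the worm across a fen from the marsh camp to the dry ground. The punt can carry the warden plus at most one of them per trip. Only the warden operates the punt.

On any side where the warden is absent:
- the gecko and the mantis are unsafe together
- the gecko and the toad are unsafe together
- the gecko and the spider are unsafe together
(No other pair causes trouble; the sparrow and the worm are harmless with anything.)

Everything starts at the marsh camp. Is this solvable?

Following every safe sequence of crossings from the start, the most of the 6 that can be at the dry ground as the punt arrives there on crossings 1, 3, 5, 7 is 1, 2, 3, 4 respectively; the best ever achieved is 4 of 6.
From crossing 9 on, no configuration arises that was not already reachable earlier: only 36 distinct safe configurations (who is on which side, and where the punt is) can ever be reached, none of them has everyone across, and every continuation just revisits them. So no valid plan exists.

No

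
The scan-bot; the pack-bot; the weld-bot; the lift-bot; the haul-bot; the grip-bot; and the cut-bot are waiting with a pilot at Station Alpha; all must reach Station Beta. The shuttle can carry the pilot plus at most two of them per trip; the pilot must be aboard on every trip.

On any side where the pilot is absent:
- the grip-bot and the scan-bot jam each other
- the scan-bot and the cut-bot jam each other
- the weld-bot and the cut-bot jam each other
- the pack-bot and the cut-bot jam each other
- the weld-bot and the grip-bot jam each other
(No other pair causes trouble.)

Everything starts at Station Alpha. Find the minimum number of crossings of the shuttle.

9

Counting alone: the pilot can take at most 2 across per trip to Station Beta, so moving all 7 needs at least 4 loaded trips out, with a return between consecutive ones — at least 7 crossings.
The safety rule pushes this higher. Following every safe sequence of crossings, the most of the 7 that can be at Station Beta as the shuttle arrives there on crossing 7 is 6 — never all 7.
So no plan with fewer than 9 crossings exists, and this one achieves 9:
1. Pilot goes to Station Beta with the cut-bot and the grip-bot.
2. Pilot goes back to Station Alpha alone.
3. Pilot goes to Station Beta with the scan-bot.
4. Pilot goes back to Station Alpha with the cut-bot and the grip-bot.
5. Pilot goes to Station Beta with the pack-bot and the weld-bot.
6. Pilot goes back to Station Alpha alone.
7. Pilot goes to Station Beta with the haul-bot and the lift-bot.
8. Pilot goes back to Station Alpha alone.
9. Pilot goes to Station Beta with the cut-bot and the grip-bot.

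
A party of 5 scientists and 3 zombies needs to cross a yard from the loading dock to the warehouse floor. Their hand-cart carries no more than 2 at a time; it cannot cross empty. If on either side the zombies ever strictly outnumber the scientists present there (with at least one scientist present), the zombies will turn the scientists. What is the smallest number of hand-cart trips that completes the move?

13

Counting alone: each trip to the warehouse floor takes at most 2 across and each return brings at least 1 back, so after t trips out (and t−1 returns) at most 2t − (t−1) of the 8 are across; that first reaches 8 at t = 7, so at least 13 crossings are needed.
The plan below uses exactly 13 crossings, so it is optimal:
1. 2 zombies → the warehouse floor.  (the loading dock: 5S 1Z; the warehouse floor: 0S 2Z)
2. 1 zombie ← the loading dock.  (the loading dock: 5S 2Z; the warehouse floor: 0S 1Z)
3. 2 zombies → the warehouse floor.  (the loading dock: 5S 0Z; the warehouse floor: 0S 3Z)
4. 1 zombie ← the loading dock.  (the loading dock: 5S 1Z; the warehouse floor: 0S 2Z)
5. 2 scientists → the warehouse floor.  (the loading dock: 3S 1Z; the warehouse floor: 2S 2Z)
6. 1 zombie ← the loading dock.  (the loading dock: 3S 2Z; the warehouse floor: 2S 1Z)
7. 1 scientist and 1 zombie → the warehouse floor.  (the loading dock: 2S 1Z; the warehouse floor: 3S 2Z)
8. 1 zombie ← the loading dock.  (the loading dock: 2S 2Z; the warehouse floor: 3S 1Z)
9. 2 zombies → the warehouse floor.  (the loading dock: 2S 0Z; the warehouse floor: 3S 3Z)
10. 1 zombie ← the loading dock.  (the loading dock: 2S 1Z; the warehouse floor: 3S 2Z)
11. 1 scientist and 1 zombie → the warehouse floor.  (the loading dock: 1S 0Z; the warehouse floor: 4S 3Z)
12. 1 zombie ← the loading dock.  (the loading dock: 1S 1Z; the warehouse floor: 4S 2Z)
13. 1 scientist and 1 zombie → the warehouse floor.  (the loading dock: 0S 0Z; the warehouse floor: 5S 3Z)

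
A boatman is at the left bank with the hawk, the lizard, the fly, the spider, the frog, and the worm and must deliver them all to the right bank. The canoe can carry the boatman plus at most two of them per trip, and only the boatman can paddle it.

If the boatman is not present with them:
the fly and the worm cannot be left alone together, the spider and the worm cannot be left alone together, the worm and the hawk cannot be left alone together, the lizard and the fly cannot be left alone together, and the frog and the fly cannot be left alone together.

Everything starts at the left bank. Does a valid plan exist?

Yes

1. Boatman goes to the right bank with the fly and the worm.  [the left bank: the frog, the hawk, the lizard, the spider | the right bank: the fly, the worm]
2. Boatman goes back to the left bank with the fly.  [the left bank: the fly, the frog, the hawk, the lizard, the spider | the right bank: the worm]
3. Boatman goes to the right bank with the frog and the lizard.  [the left bank: the fly, the hawk, the spider | the right bank: the frog, the lizard, the worm]
4. Boatman goes back to the left bank alone.  [the left bank: the fly, the hawk, the spider | the right bank: the frog, the lizard, the worm]
5. Boatman goes to the right bank with the hawk and the spider.  [the left bank: the fly | the right bank: the frog, the hawk, the lizard, the spider, the worm]
6. Boatman goes back to the left bank with the worm.  [the left bank: the fly, the worm | the right bank: the frog, the hawk, the lizard, the spider]
7. Boatman goes to the right bank with the fly and the worm.  [the left bank: — | the right bank: the fly, the frog, the hawk, the lizard, the spider, the worm]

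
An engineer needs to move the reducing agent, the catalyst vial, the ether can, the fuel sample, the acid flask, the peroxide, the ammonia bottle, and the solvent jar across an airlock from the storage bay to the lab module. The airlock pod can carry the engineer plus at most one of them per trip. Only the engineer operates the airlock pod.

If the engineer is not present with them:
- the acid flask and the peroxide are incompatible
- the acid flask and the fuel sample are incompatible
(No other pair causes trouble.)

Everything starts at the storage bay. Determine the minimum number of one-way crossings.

17

Counting alone: the engineer can take at most 1 across per trip to the lab module, so moving all 8 needs at least 8 loaded trips out, with a return between consecutive ones — at least 15 crossings.
The safety rule pushes this higher. Following every safe sequence of crossings, the most of the 8 that can be at the lab module as the airlock pod arrives there on crossing 15 is 7 — never all 8.
So no plan with fewer than 17 crossings exists, and this one achieves 17:
1. Engineer goes to the lab module with the acid flask.
2. Engineer goes back to the storage bay alone.
3. Engineer goes to the lab module with the reducing agent.
4. Engineer goes back to the storage bay alone.
5. Engineer goes to the lab module with the catalyst vial.
6. Engineer goes back to the storage bay alone.
7. Engineer goes to the lab module with the ether can.
8. Engineer goes back to the storage bay alone.
9. Engineer goes to the lab module with the fuel sample.
10. Engineer goes back to the storage bay with the acid flask.
11. Engineer goes to the lab module with the peroxide.
12. Engineer goes back to the storage bay alone.
13. Engineer goes to the lab module with the ammonia bottle.
14. Engineer goes back to the storage bay alone.
15. Engineer goes to the lab module with the solvent jar.
16. Engineer goes back to the storage bay alone.
17. Engineer goes to the lab module with the acid flask.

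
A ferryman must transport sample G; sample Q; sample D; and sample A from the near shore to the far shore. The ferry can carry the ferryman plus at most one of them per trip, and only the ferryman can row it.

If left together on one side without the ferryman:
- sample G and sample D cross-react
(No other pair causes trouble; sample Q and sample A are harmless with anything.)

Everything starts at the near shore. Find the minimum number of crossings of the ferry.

7

Counting alone: the ferryman can take at most 1 across per trip to the far shore, so moving all 4 needs at least 4 loaded trips out, with a return between consecutive ones — at least 7 crossings.
The plan below uses exactly 7 crossings, so it is optimal:
1. Ferryman goes to the far shore with sample G.  [the near shore: sample A, sample D, sample Q | the far shore: sample G]
2. Ferryman goes back to the near shore alone.  [the near shore: sample A, sample D, sample Q | the far shore: sample G]
3. Ferryman goes to the far shore with sample Q.  [the near shore: sample A, sample D | the far shore: sample G, sample Q]
4. Ferryman goes back to the near shore alone.  [the near shore: sample A, sample D | the far shore: sample G, sample Q]
5. Ferryman goes to the far shore with sample A.  [the near shore: sample D | the far shore: sample A, sample G, sample Q]
6. Ferryman goes back to the near shore alone.  [the near shore: sample D | the far shore: sample A, sample G, sample Q]
7. Ferryman goes to the far shore with sample D.  [the near shore: — | the far shore: sample A, sample D, sample G, sample Q]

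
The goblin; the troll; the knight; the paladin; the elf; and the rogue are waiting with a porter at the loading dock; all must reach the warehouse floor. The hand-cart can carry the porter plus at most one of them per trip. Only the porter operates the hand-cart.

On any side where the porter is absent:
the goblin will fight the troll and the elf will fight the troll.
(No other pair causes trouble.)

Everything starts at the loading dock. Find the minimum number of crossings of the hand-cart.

Counting alone: the porter can take at most 1 across per trip to the warehouse floor, so moving all 6 needs at least 6 loaded trips out, with a return between consecutive ones — at least 11 crossings.
The safety rule pushes this higher. Following every safe sequence of crossings, the most of the 6 that can be at the warehouse floor as the hand-cart arrives there on crossing 11 is 5 — never all 6.
So no plan with fewer than 13 crossings exists, and this one achieves 13:
1. Porter goes to the warehouse floor with the troll.
2. Porter goes back to the loading dock alone.
3. Porter goes to the warehouse floor with the goblin.
4. Porter goes back to the loading dock with the troll.
5. Porter goes to the warehouse floor with the elf.
6. Porter goes back to the loading dock alone.
7. Porter goes to the warehouse floor with the knight.
8. Porter goes back to the loading dock alone.
9. Porter goes to the warehouse floor with the paladin.
10. Porter goes back to the loading dock alone.
11. Porter goes to the warehouse floor with the rogue.
12. Porter goes back to the loading dock alone.
13. Porter goes to the warehouse floor with the troll.

13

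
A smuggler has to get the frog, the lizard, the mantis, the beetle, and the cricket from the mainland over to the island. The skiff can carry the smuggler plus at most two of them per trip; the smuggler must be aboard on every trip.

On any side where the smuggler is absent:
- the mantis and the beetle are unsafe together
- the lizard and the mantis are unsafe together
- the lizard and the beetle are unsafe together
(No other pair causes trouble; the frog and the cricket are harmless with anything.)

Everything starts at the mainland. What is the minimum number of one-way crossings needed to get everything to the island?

7

Counting alone: the smuggler can take at most 2 across per trip to the island, so moving all 5 needs at least 3 loaded trips out, with a return between consecutive ones — at least 5 crossings.
The safety rule pushes this higher. Following every safe sequence of crossings, the most of the 5 that can be at the island as the skiff arrives there on crossing 5 is 4 — never all 5.
So no plan with fewer than 7 crossings exists, and this one achieves 7:
1. Smuggler goes to the island with the lizard and the mantis.  [the mainland: the beetle, the cricket, the frog | the island: the lizard, the mantis]
2. Smuggler goes back to the mainland with the lizard.  [the mainland: the beetle, the cricket, the frog, the lizard | the island: the mantis]
3. Smuggler goes to the island with the frog and the lizard.  [the mainland: the beetle, the cricket | the island: the frog, the lizard, the mantis]
4. Smuggler goes back to the mainland with the lizard.  [the mainland: the beetle, the cricket, the lizard | the island: the frog, the mantis]
5. Smuggler goes to the island with the cricket and the lizard.  [the mainland: the beetle | the island: the cricket, the frog, the lizard, the mantis]
6. Smuggler goes back to the mainland with the lizard.  [the mainland: the beetle, the lizard | the island: the cricket, the frog, the mantis]
7. Smuggler goes to the island with the beetle and the lizard.  [the mainland: — | the island: the beetle, the cricket, the frog, the lizard, the mantis]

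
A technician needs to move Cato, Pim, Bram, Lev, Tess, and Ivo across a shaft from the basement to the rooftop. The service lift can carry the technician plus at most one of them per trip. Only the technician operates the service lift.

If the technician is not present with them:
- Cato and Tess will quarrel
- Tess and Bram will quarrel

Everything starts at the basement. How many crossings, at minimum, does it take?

Counting alone: the technician can take at most 1 across per trip to the rooftop, so moving all 6 needs at least 6 loaded trips out, with a return between consecutive ones — at least 11 crossings.
The safety rule pushes this higher. Following every safe sequence of crossings, the most of the 6 that can be at the rooftop as the service lift arrives there on crossing 11 is 5 — never all 6.
So no plan with fewer than 13 crossings exists, and this one achieves 13:
1. Technician goes to the rooftop with Tess.  [the basement: Bram, Cato, Ivo, Lev, Pim | the rooftop: Tess]
2. Technician goes back to the basement alone.  [the basement: Bram, Cato, Ivo, Lev, Pim | the rooftop: Tess]
3. Technician goes to the rooftop with Cato.  [the basement: Bram, Ivo, Lev, Pim | the rooftop: Cato, Tess]
4. Technician goes back to the basement with Tess.  [the basement: Bram, Ivo, Lev, Pim, Tess | the rooftop: Cato]
5. Technician goes to the rooftop with Bram.  [the basement: Ivo, Lev, Pim, Tess | the rooftop: Bram, Cato]
6. Technician goes back to the basement alone.  [the basement: Ivo, Lev, Pim, Tess | the rooftop: Bram, Cato]
7. Technician goes to the rooftop with Pim.  [the basement: Ivo, Lev, Tess | the rooftop: Bram, Cato, Pim]
8. Technician goes back to the basement alone.  [the basement: Ivo, Lev, Tess | the rooftop: Bram, Cato, Pim]
9. Technician goes to the rooftop with Lev.  [the basement: Ivo, Tess | the rooftop: Bram, Cato, Lev, Pim]
10. Technician goes back to the basement alone.  [the basement: Ivo, Tess | the rooftop: Bram, Cato, Lev, Pim]
11. Technician goes to the rooftop with Ivo.  [the basement: Tess | the rooftop: Bram, Cato, Ivo, Lev, Pim]
12. Technician goes back to the basement alone.  [the basement: Tess | the rooftop: Bram, Cato, Ivo, Lev, Pim]
13. Technician goes to the rooftop with Tess.  [the basement: — | the rooftop: Bram, Cato, Ivo, Lev, Pim, Tess]

13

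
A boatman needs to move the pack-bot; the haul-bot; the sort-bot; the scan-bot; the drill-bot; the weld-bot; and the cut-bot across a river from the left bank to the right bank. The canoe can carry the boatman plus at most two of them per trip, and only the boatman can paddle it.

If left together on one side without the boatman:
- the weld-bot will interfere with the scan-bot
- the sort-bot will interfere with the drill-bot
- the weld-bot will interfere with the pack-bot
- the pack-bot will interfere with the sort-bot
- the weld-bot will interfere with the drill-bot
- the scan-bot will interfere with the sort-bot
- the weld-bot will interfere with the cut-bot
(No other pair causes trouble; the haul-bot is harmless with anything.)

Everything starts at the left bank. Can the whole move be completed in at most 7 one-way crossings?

No

Counting alone: the boatman can take at most 2 across per trip to the right bank, so moving all 7 needs at least 4 loaded trips out, with a return between consecutive ones — at least 7 crossings.
The safety rule pushes this higher. Following every safe sequence of crossings, the most of the 7 that can be at the right bank as the canoe arrives there on crossing 7 is 6 — never all 7.
So the move cannot be finished within 7 crossings. (The shortest complete plan takes 9:)
1. Boatman goes to the right bank with the sort-bot and the weld-bot.  [the left bank: the cut-bot, the drill-bot, the haul-bot, the pack-bot, the scan-bot | the right bank: the sort-bot, the weld-bot]
2. Boatman goes back to the left bank alone.  [the left bank: the cut-bot, the drill-bot, the haul-bot, the pack-bot, the scan-bot | the right bank: the sort-bot, the weld-bot]
3. Boatman goes to the right bank with the haul-bot.  [the left bank: the cut-bot, the drill-bot, the pack-bot, the scan-bot | the right bank: the haul-bot, the sort-bot, the weld-bot]
4. Boatman goes back to the left bank alone.  [the left bank: the cut-bot, the drill-bot, the pack-bot, the scan-bot | the right bank: the haul-bot, the sort-bot, the weld-bot]
5. Boatman goes to the right bank with the pack-bot and the scan-bot.  [the left bank: the cut-bot, the drill-bot | the right bank: the haul-bot, the pack-bot, the scan-bot, the sort-bot, the weld-bot]
6. Boatman goes back to the left bank with the sort-bot and the weld-bot.  [the left bank: the cut-bot, the drill-bot, the sort-bot, the weld-bot | the right bank: the haul-bot, the pack-bot, the scan-bot]
7. Boatman goes to the right bank with the cut-bot and the drill-bot.  [the left bank: the sort-bot, the weld-bot | the right bank: the cut-bot, the drill-bot, the haul-bot, the pack-bot, the scan-bot]
8. Boatman goes back to the left bank alone.  [the left bank: the sort-bot, the weld-bot | the right bank: the cut-bot, the drill-bot, the haul-bot, the pack-bot, the scan-bot]
9. Boatman goes to the right bank with the sort-bot and the weld-bot.  [the left bank: — | the right bank: the cut-bot, the drill-bot, the haul-bot, the pack-bot, the scan-bot, the sort-bot, the weld-bot]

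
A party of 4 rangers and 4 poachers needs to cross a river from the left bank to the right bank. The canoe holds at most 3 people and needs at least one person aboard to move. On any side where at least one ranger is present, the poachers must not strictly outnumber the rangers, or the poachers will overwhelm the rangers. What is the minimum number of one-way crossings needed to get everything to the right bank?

9

Counting alone: each trip to the right bank takes at most 3 across and each return brings at least 1 back, so after t trips out (and t−1 returns) at most 3t − (t−1) of the 8 are across; that first reaches 8 at t = 4, so at least 7 crossings are needed.
The safety rule pushes this higher. Following every safe sequence of crossings, the most of the 8 that can be at the right bank as the canoe arrives there on crossing 7 is 7 — never all 8.
So no plan with fewer than 9 crossings exists, and this one achieves 9:
1. 2 poachers → the right bank.  (the left bank: 4R 2P; the right bank: 0R 2P)
2. 1 poacher ← the left bank.  (the left bank: 4R 3P; the right bank: 0R 1P)
3. 3 poachers → the right bank.  (the left bank: 4R 0P; the right bank: 0R 4P)
4. 1 poacher ← the left bank.  (the left bank: 4R 1P; the right bank: 0R 3P)
5. 3 rangers → the right bank.  (the left bank: 1R 1P; the right bank: 3R 3P)
6. 1 ranger and 1 poacher ← the left bank.  (the left bank: 2R 2P; the right bank: 2R 2P)
7. 2 rangers → the right bank.  (the left bank: 0R 2P; the right bank: 4R 2P)
8. 1 poacher ← the left bank.  (the left bank: 0R 3P; the right bank: 4R 1P)
9. 3 poachers → the right bank.  (the left bank: 0R 0P; the right bank: 4R 4P)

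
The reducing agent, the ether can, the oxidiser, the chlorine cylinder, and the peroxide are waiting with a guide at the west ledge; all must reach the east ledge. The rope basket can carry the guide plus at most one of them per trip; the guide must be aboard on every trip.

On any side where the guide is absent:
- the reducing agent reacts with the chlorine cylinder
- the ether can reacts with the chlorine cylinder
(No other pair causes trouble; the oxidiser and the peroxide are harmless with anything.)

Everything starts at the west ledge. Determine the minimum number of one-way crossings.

11

Counting alone: the guide can take at most 1 across per trip to the east ledge, so moving all 5 needs at least 5 loaded trips out, with a return between consecutive ones — at least 9 crossings.
The safety rule pushes this higher. Following every safe sequence of crossings, the most of the 5 that can be at the east ledge as the rope basket arrives there on crossing 9 is 4 — never all 5.
So no plan with fewer than 11 crossings exists, and this one achieves 11:
1. Guide goes to the east ledge with the chlorine cylinder.  [the west ledge: the ether can, the oxidiser, the peroxide, the reducing agent | the east ledge: the chlorine cylinder]
2. Guide goes back to the west ledge alone.  [the west ledge: the ether can, the oxidiser, the peroxide, the reducing agent | the east ledge: the chlorine cylinder]
3. Guide goes to the east ledge with the reducing agent.  [the west ledge: the ether can, the oxidiser, the peroxide | the east ledge: the chlorine cylinder, the reducing agent]
4. Guide goes back to the west ledge with the chlorine cylinder.  [the west ledge: the chlorine cylinder, the ether can, the oxidiser, the peroxide | the east ledge: the reducing agent]
5. Guide goes to the east ledge with the ether can.  [the west ledge: the chlorine cylinder, the oxidiser, the peroxide | the east ledge: the ether can, the reducing agent]
6. Guide goes back to the west ledge alone.  [the west ledge: the chlorine cylinder, the oxidiser, the peroxide | the east ledge: the ether can, the reducing agent]
7. Guide goes to the east ledge with the oxidiser.  [the west ledge: the chlorine cylinder, the peroxide | the east ledge: the ether can, the oxidiser, the reducing agent]
8. Guide goes back to the west ledge alone.  [the west ledge: the chlorine cylinder, the peroxide | the east ledge: the ether can, the oxidiser, the reducing agent]
9. Guide goes to the east ledge with the peroxide.  [the west ledge: the chlorine cylinder | the east ledge: the ether can, the oxidiser, the peroxide, the reducing agent]
10. Guide goes back to the west ledge alone.  [the west ledge: the chlorine cylinder | the east ledge: the ether can, the oxidiser, the peroxide, the reducing agent]
11. Guide goes to the east ledge with the chlorine cylinder.  [the west ledge: — | the east ledge: the chlorine cylinder, the ether can, the oxidiser, the peroxide, the reducing agent]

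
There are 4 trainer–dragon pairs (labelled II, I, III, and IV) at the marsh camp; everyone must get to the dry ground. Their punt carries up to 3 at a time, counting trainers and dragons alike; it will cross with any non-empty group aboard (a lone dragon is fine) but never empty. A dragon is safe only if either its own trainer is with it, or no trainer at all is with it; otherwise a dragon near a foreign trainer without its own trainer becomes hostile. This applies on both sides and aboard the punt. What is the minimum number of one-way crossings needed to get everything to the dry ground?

Counting alone: each trip to the dry ground takes at most 3 across and each return brings at least 1 back, so after t trips out (and t−1 returns) at most 3t − (t−1) of the 8 are across; that first reaches 8 at t = 4, so at least 7 crossings are needed.
The safety rule pushes this higher. Following every safe sequence of crossings, the most of the 8 that can be at the dry ground as the punt arrives there on crossing 7 is 7 — never all 8.
So no plan with fewer than 9 crossings exists, and this one achieves 9:
1. dragon II and trainer II cross → the dry ground.
2. trainer II crosses ← the marsh camp.
3. dragon I, trainer I, and trainer II cross → the dry ground.
4. dragon II and trainer II cross ← the marsh camp.
5. trainer II, trainer III, and trainer IV cross → the dry ground.
6. dragon I crosses ← the marsh camp.
7. dragon I and dragon II cross → the dry ground.
8. dragon II crosses ← the marsh camp.
9. dragon II, dragon III, and dragon IV cross → the dry ground.

9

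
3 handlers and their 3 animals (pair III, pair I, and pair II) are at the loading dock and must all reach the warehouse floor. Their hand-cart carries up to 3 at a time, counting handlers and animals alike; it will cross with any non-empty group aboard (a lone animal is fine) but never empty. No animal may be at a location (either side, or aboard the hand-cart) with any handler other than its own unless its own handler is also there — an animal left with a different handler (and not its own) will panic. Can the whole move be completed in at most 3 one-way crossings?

Counting alone: each trip to the warehouse floor takes at most 3 across and each return brings at least 1 back, so after t trips out (and t−1 returns) at most 3t − (t−1) of the 6 are across; that first reaches 6 at t = 3, so at least 5 crossings are needed.
Since 3 < 5, 3 crossings cannot be enough. (The shortest complete plan in fact takes 5:)
1. animal III and handler III cross → the warehouse floor.
2. handler III crosses ← the loading dock.
3. handler I, handler II, and handler III cross → the warehouse floor.
4. animal III crosses ← the loading dock.
5. animal I, animal II, and animal III cross → the warehouse floor.

No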